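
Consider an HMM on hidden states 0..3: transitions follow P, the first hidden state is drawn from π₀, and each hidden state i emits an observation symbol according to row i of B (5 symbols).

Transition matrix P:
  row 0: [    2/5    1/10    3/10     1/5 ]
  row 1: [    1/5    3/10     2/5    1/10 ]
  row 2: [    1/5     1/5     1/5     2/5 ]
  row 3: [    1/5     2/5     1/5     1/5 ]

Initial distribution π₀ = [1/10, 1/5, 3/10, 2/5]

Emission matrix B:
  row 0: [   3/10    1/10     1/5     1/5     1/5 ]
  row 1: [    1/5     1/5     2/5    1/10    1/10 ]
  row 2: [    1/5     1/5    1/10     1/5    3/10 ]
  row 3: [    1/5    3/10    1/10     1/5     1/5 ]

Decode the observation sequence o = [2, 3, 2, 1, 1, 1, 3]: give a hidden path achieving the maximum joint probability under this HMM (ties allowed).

t=0: δ = [2.000e-02, 8.000e-02, 3.000e-02, 4.000e-02]  (obs o_0=2)
t=1: δ = [3.200e-03, 2.400e-03, 6.400e-03, 2.400e-03]  ψ = [1, 1, 1, 2]  (obs o_1=3)
t=2: δ = [2.560e-04, 5.120e-04, 1.280e-04, 2.560e-04]  ψ = [0, 2, 2, 2]  (obs o_2=2)
t=3: δ = [1.024e-05, 3.072e-05, 4.096e-05, 1.536e-05]  ψ = [0, 1, 1, 0]  (obs o_3=1)
t=4: δ = [8.192e-07, 1.843e-06, 2.458e-06, 4.915e-06]  ψ = [2, 1, 1, 2]  (obs o_4=1)
t=5: δ = [9.830e-08, 3.932e-07, 1.966e-07, 2.949e-07]  ψ = [3, 3, 3, 2]  (obs o_5=1)
t=6: δ = [1.573e-08, 1.180e-08, 3.146e-08, 1.573e-08]  ψ = [1, 1, 1, 2]  (obs o_6=3)
backtrack: best end state = 2; path = [1, 2, 1, 2, 3, 1, 2]

path = [1, 2, 1, 2, 3, 1, 2]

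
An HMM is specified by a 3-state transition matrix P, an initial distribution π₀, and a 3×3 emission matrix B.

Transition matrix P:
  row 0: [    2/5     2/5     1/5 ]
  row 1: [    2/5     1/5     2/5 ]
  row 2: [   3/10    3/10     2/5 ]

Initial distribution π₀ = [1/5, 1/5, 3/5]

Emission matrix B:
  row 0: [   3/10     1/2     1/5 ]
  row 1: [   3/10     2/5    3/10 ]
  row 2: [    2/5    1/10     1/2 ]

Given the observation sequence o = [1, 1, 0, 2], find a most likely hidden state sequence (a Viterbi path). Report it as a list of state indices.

t=0: δ = [1.000e-01, 8.000e-02, 6.000e-02]  (obs o_0=1)
t=1: δ = [2.000e-02, 1.600e-02, 3.200e-03]  ψ = [0, 0, 1]  (obs o_1=1)
t=2: δ = [2.400e-03, 2.400e-03, 2.560e-03]  ψ = [0, 0, 1]  (obs o_2=0)
t=3: δ = [1.920e-04, 2.880e-04, 5.120e-04]  ψ = [0, 0, 2]  (obs o_3=2)
backtrack: best end state = 2; path = [0, 1, 2, 2]

path = [0, 1, 2, 2]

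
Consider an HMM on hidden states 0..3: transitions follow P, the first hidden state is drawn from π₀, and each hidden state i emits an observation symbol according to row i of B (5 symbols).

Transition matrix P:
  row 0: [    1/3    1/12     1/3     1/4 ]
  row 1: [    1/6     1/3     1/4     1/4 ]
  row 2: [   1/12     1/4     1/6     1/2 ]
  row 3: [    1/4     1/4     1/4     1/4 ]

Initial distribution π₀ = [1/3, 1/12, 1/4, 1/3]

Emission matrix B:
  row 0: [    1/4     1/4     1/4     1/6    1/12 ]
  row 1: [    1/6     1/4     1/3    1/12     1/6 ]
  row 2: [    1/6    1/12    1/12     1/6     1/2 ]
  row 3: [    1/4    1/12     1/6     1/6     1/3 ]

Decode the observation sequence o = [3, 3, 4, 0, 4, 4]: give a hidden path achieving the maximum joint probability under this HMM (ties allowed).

path = [0, 0, 2, 3, 2, 3]

t=0: δ = [5.556e-02, 6.944e-03, 4.167e-02, 5.556e-02]  (obs o_0=3)
t=1: δ = [3.086e-03, 1.157e-03, 3.086e-03, 3.472e-03]  ψ = [0, 3, 0, 2]  (obs o_1=3)
t=2: δ = [8.573e-05, 1.447e-04, 5.144e-04, 5.144e-04]  ψ = [0, 3, 0, 2]  (obs o_2=4)
t=3: δ = [3.215e-05, 2.143e-05, 2.143e-05, 6.430e-05]  ψ = [3, 2, 3, 2]  (obs o_3=0)
t=4: δ = [1.340e-06, 2.679e-06, 8.038e-06, 5.358e-06]  ψ = [3, 3, 3, 3]  (obs o_4=4)
t=5: δ = [1.116e-07, 3.349e-07, 6.698e-07, 1.340e-06]  ψ = [3, 2, 2, 2]  (obs o_5=4)
backtrack: best end state = 3; path = [0, 0, 2, 3, 2, 3]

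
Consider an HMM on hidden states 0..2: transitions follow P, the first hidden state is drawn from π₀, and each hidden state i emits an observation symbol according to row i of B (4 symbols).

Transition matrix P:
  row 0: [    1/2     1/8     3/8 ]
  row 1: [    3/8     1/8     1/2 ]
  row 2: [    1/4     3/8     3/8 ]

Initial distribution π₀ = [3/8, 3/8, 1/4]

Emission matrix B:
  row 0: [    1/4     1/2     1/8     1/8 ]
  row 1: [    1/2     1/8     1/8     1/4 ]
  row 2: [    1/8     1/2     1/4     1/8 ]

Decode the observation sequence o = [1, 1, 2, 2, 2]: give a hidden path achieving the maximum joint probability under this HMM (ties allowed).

path = [0, 0, 2, 2, 2]

t=0: δ = [1.875e-01, 4.688e-02, 1.250e-01]  (obs o_0=1)
t=1: δ = [4.688e-02, 5.859e-03, 3.516e-02]  ψ = [0, 2, 0]  (obs o_1=1)
t=2: δ = [2.930e-03, 1.648e-03, 4.395e-03]  ψ = [0, 2, 0]  (obs o_2=2)
t=3: δ = [1.831e-04, 2.060e-04, 4.120e-04]  ψ = [0, 2, 2]  (obs o_3=2)
t=4: δ = [1.287e-05, 1.931e-05, 3.862e-05]  ψ = [2, 2, 2]  (obs o_4=2)
backtrack: best end state = 2; path = [0, 0, 2, 2, 2]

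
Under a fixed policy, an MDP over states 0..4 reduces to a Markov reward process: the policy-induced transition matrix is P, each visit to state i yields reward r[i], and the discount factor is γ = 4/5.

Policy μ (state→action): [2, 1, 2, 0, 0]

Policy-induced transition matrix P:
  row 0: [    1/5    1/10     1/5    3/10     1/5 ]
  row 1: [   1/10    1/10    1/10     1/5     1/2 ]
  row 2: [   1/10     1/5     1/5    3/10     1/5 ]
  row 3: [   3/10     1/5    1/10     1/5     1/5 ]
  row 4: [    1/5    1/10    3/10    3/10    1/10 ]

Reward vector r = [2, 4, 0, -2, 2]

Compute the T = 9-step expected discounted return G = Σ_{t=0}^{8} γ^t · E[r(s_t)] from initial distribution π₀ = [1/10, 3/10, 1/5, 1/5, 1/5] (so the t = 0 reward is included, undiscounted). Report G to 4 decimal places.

t=0: π = [0.1000, 0.3000, 0.2000, 0.2000, 0.2000], E[r] = 1.4000, γ^t·E[r] = 1.400000, running G = 1.400000
t=1: π = [0.1700, 0.1400, 0.1700, 0.2500, 0.2700], E[r] = 0.9400, γ^t·E[r] = 0.752000, running G = 2.152000
t=2: π = [0.1940, 0.1420, 0.1880, 0.2610, 0.2150], E[r] = 0.8640, γ^t·E[r] = 0.552960, running G = 2.704960
t=3: π = [0.1931, 0.1449, 0.1812, 0.2597, 0.2211], E[r] = 0.8886, γ^t·E[r] = 0.454963, running G = 3.159923
t=4: π = [0.1934, 0.1441, 0.1817, 0.2595, 0.2214], E[r] = 0.8867, γ^t·E[r] = 0.363201, running G = 3.523124
t=5: π = [0.1934, 0.1441, 0.1818, 0.2596, 0.2211], E[r] = 0.8861, γ^t·E[r] = 0.290372, running G = 3.813495
t=6: π = [0.1934, 0.1441, 0.1817, 0.2596, 0.2211], E[r] = 0.8863, γ^t·E[r] = 0.232343, running G = 4.045838
t=7: π = [0.1934, 0.1441, 0.1817, 0.2596, 0.2211], E[r] = 0.8863, γ^t·E[r] = 0.185872, running G = 4.231710
t=8: π = [0.1934, 0.1441, 0.1817, 0.2596, 0.2211], E[r] = 0.8863, γ^t·E[r] = 0.148697, running G = 4.380407

G = 4.3804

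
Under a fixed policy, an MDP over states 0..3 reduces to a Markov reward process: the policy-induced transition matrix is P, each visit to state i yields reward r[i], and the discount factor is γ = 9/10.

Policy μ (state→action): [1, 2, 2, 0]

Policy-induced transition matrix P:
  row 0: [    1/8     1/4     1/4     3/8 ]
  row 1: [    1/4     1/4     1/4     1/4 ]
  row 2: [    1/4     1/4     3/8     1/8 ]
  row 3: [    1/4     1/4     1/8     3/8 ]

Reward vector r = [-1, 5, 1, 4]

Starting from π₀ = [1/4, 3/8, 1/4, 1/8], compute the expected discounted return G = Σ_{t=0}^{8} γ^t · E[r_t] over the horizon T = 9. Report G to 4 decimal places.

G = 14.6359

t=0: π = [0.2500, 0.3750, 0.2500, 0.1250], E[r] = 2.3750, γ^t·E[r] = 2.375000, running G = 2.375000
t=1: π = [0.2188, 0.2500, 0.2656, 0.2656], E[r] = 2.3594, γ^t·E[r] = 2.123438, running G = 4.498438
t=2: π = [0.2227, 0.2500, 0.2500, 0.2773], E[r] = 2.3867, γ^t·E[r] = 1.933242, running G = 6.431680
t=3: π = [0.2222, 0.2500, 0.2466, 0.2813], E[r] = 2.3994, γ^t·E[r] = 1.749173, running G = 8.180853
t=4: π = [0.2222, 0.2500, 0.2457, 0.2821], E[r] = 2.4019, γ^t·E[r] = 1.575857, running G = 9.756710
t=5: π = [0.2222, 0.2500, 0.2454, 0.2823], E[r] = 2.4026, γ^t·E[r] = 1.418686, running G = 11.175396
t=6: π = [0.2222, 0.2500, 0.2454, 0.2824], E[r] = 2.4027, γ^t·E[r] = 1.276905, running G = 12.452301
t=7: π = [0.2222, 0.2500, 0.2454, 0.2824], E[r] = 2.4028, γ^t·E[r] = 1.149234, running G = 13.601535
t=8: π = [0.2222, 0.2500, 0.2454, 0.2824], E[r] = 2.4028, γ^t·E[r] = 1.034316, running G = 14.635851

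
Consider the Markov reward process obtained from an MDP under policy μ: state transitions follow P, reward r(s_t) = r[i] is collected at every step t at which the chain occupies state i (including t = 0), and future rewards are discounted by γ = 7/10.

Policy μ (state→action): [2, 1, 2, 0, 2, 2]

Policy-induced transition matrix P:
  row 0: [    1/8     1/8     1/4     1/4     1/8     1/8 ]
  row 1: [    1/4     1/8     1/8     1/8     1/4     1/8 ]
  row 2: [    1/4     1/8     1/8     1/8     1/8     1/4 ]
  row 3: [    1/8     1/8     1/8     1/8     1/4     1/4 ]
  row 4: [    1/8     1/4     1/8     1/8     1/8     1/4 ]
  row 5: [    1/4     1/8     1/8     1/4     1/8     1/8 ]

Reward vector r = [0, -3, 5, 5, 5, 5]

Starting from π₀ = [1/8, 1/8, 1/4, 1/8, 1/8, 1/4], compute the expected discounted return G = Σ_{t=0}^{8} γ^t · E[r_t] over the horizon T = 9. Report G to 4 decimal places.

t=0: π = [0.1250, 0.1250, 0.2500, 0.1250, 0.1250, 0.2500], E[r] = 3.3750, γ^t·E[r] = 3.375000, running G = 3.375000
t=1: π = [0.2031, 0.1406, 0.1406, 0.1719, 0.1563, 0.1875], E[r] = 2.8594, γ^t·E[r] = 2.001563, running G = 5.376563
t=2: π = [0.1836, 0.1445, 0.1504, 0.1738, 0.1641, 0.1836], E[r] = 2.9258, γ^t·E[r] = 1.433633, running G = 6.810195
t=3: π = [0.1848, 0.1455, 0.1479, 0.1709, 0.1648, 0.1860], E[r] = 2.9119, γ^t·E[r] = 0.998770, running G = 7.808965
t=4: π = [0.1849, 0.1456, 0.1481, 0.1714, 0.1646, 0.1855], E[r] = 2.9105, γ^t·E[r] = 0.698816, running G = 8.507782
t=5: π = [0.1849, 0.1456, 0.1481, 0.1713, 0.1646, 0.1855], E[r] = 2.9110, γ^t·E[r] = 0.489248, running G = 8.997029
t=6: π = [0.1849, 0.1456, 0.1481, 0.1713, 0.1646, 0.1855], E[r] = 2.9109, γ^t·E[r] = 0.342463, running G = 9.339492
t=7: π = [0.1849, 0.1456, 0.1481, 0.1713, 0.1646, 0.1855], E[r] = 2.9109, γ^t·E[r] = 0.239725, running G = 9.579217
t=8: π = [0.1849, 0.1456, 0.1481, 0.1713, 0.1646, 0.1855], E[r] = 2.9109, γ^t·E[r] = 0.167807, running G = 9.747025

G = 9.7470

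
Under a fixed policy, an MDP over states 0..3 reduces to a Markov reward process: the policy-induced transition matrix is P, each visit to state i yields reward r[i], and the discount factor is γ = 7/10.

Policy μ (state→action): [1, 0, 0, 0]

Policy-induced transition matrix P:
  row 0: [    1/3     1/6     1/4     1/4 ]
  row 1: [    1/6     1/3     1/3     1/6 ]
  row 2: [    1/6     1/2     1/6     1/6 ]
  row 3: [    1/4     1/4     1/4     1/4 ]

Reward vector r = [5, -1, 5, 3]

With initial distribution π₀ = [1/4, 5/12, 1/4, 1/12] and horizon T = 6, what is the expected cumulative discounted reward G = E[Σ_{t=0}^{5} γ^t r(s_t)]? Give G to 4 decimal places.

G = 7.4863

t=0: π = [0.2500, 0.4167, 0.2500, 0.0833], E[r] = 2.3333, γ^t·E[r] = 2.333333, running G = 2.333333
t=1: π = [0.2153, 0.3264, 0.2639, 0.1944], E[r] = 2.6528, γ^t·E[r] = 1.856944, running G = 4.190278
t=2: π = [0.2188, 0.3252, 0.2552, 0.2008], E[r] = 2.6470, γ^t·E[r] = 1.297025, running G = 5.487303
t=3: π = [0.2199, 0.3227, 0.2558, 0.2016], E[r] = 2.6607, γ^t·E[r] = 0.912616, running G = 6.399919
t=4: π = [0.2201, 0.3225, 0.2556, 0.2018], E[r] = 2.6613, γ^t·E[r] = 0.638968, running G = 7.038887
t=5: π = [0.2202, 0.3224, 0.2556, 0.2018], E[r] = 2.6618, γ^t·E[r] = 0.447367, running G = 7.486253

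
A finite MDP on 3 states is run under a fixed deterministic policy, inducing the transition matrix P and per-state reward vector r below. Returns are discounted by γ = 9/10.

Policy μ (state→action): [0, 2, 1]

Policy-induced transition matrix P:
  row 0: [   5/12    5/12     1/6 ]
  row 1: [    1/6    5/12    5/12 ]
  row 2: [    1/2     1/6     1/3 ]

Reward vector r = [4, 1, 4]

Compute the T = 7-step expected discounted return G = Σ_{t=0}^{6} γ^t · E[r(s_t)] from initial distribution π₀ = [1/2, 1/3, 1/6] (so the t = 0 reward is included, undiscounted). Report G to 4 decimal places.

G = 15.4500

t=0: π = [0.5000, 0.3333, 0.1667], E[r] = 3.0000, γ^t·E[r] = 3.000000, running G = 3.000000
t=1: π = [0.3472, 0.3750, 0.2778], E[r] = 2.8750, γ^t·E[r] = 2.587500, running G = 5.587500
t=2: π = [0.3461, 0.3472, 0.3067], E[r] = 2.9583, γ^t·E[r] = 2.396250, running G = 7.983750
t=3: π = [0.3554, 0.3400, 0.3046], E[r] = 2.9800, γ^t·E[r] = 2.172445, running G = 10.156195
t=4: π = [0.3571, 0.3405, 0.3024], E[r] = 2.9784, γ^t·E[r] = 1.954157, running G = 12.110352
t=5: π = [0.3567, 0.3411, 0.3022], E[r] = 2.9768, γ^t·E[r] = 1.757783, running G = 13.868135
t=6: π = [0.3566, 0.3411, 0.3023], E[r] = 2.9767, γ^t·E[r] = 1.581914, running G = 15.450050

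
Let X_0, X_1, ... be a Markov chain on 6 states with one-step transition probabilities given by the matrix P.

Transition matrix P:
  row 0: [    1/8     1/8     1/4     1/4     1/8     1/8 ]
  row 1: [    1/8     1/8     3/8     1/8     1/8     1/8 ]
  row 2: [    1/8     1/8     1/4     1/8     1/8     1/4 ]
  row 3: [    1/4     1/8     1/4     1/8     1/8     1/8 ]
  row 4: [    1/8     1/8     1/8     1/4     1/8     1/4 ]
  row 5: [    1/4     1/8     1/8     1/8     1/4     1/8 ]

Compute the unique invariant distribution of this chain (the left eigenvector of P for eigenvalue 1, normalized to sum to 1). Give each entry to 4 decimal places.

Balance equations π_j = Σ_i π_i·P[i][j]:
  π_0 = 1/8·π_0 + 1/8·π_1 + 1/8·π_2 + 1/4·π_3 + 1/8·π_4 + 1/4·π_5
  π_1 = 1/8·π_0 + 1/8·π_1 + 1/8·π_2 + 1/8·π_3 + 1/8·π_4 + 1/8·π_5
  π_2 = 1/4·π_0 + 3/8·π_1 + 1/4·π_2 + 1/4·π_3 + 1/8·π_4 + 1/8·π_5
  π_3 = 1/4·π_0 + 1/8·π_1 + 1/8·π_2 + 1/8·π_3 + 1/4·π_4 + 1/8·π_5
  π_4 = 1/8·π_0 + 1/8·π_1 + 1/8·π_2 + 1/8·π_3 + 1/8·π_4 + 1/4·π_5
  normalize: π_0 + π_1 + π_2 + π_3 + π_4 + π_5 = 1
Solving the linear system gives exactly π = [6167/36936, 1/8, 103/456, 758/4617, 601/4104, 88/513].

π = [0.1670, 0.1250, 0.2259, 0.1642, 0.1464, 0.1715]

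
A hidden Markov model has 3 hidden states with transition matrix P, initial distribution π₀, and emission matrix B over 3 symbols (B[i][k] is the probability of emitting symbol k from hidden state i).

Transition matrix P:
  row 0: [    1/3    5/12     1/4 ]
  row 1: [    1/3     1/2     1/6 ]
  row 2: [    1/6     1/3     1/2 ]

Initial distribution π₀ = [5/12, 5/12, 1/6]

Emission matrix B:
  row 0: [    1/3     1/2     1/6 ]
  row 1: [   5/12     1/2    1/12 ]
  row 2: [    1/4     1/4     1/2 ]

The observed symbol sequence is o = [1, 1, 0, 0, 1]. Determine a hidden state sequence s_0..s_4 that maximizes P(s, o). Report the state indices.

path = [1, 1, 1, 1, 1]

t=0: δ = [2.083e-01, 2.083e-01, 4.167e-02]  (obs o_0=1)
t=1: δ = [3.472e-02, 5.208e-02, 1.302e-02]  ψ = [0, 1, 0]  (obs o_1=1)
t=2: δ = [5.787e-03, 1.085e-02, 2.170e-03]  ψ = [1, 1, 0]  (obs o_2=0)
t=3: δ = [1.206e-03, 2.261e-03, 4.521e-04]  ψ = [1, 1, 1]  (obs o_3=0)
t=4: δ = [3.768e-04, 5.651e-04, 9.419e-05]  ψ = [1, 1, 1]  (obs o_4=1)
backtrack: best end state = 1; path = [1, 1, 1, 1, 1]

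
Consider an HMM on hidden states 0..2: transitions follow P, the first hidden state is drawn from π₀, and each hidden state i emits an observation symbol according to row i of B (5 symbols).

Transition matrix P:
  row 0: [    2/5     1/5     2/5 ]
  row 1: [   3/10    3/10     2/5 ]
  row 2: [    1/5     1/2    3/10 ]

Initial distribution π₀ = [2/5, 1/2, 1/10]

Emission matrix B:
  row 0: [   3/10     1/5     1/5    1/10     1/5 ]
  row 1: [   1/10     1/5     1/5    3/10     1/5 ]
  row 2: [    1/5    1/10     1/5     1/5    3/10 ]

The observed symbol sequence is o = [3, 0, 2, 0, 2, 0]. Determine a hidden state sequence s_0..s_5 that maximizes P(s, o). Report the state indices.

t=0: δ = [4.000e-02, 1.500e-01, 2.000e-02]  (obs o_0=3)
t=1: δ = [1.350e-02, 4.500e-03, 1.200e-02]  ψ = [1, 1, 1]  (obs o_1=0)
t=2: δ = [1.080e-03, 1.200e-03, 1.080e-03]  ψ = [0, 2, 0]  (obs o_2=2)
t=3: δ = [1.296e-04, 5.400e-05, 9.600e-05]  ψ = [0, 2, 1]  (obs o_3=0)
t=4: δ = [1.037e-05, 9.600e-06, 1.037e-05]  ψ = [0, 2, 0]  (obs o_4=2)
t=5: δ = [1.244e-06, 5.184e-07, 8.294e-07]  ψ = [0, 2, 0]  (obs o_5=0)
backtrack: best end state = 0; path = [1, 0, 0, 0, 0, 0]

path = [1, 0, 0, 0, 0, 0]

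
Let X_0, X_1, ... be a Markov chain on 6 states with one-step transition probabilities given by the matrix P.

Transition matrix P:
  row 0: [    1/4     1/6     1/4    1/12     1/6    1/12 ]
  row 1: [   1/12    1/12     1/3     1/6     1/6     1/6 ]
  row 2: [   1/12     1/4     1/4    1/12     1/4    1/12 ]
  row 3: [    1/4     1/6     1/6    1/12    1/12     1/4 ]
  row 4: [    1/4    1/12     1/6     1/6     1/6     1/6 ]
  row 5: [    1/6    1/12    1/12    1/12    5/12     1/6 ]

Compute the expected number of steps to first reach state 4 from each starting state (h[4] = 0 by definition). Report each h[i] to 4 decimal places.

h = [4.7849, 4.6772, 4.3771, 5.0141, 0.0000, 3.5638]

First-step conditioning: h[4] = 0; for i ≠ 4, h[i] = 1 + Σ_k P[i][k]·h[k].
  h[0] = 1 + 1/4·h[0] + 1/6·h[1] + 1/4·h[2] + 1/12·h[3] + 1/12·h[5]
  h[1] = 1 + 1/12·h[0] + 1/12·h[1] + 1/3·h[2] + 1/6·h[3] + 1/6·h[5]
  h[2] = 1 + 1/12·h[0] + 1/4·h[1] + 1/4·h[2] + 1/12·h[3] + 1/12·h[5]
  h[3] = 1 + 1/4·h[0] + 1/6·h[1] + 1/6·h[2] + 1/12·h[3] + 1/4·h[5]
  h[5] = 1 + 1/6·h[0] + 1/12·h[1] + 1/12·h[2] + 1/12·h[3] + 1/6·h[5]
Solving the 5×5 linear system over states ≠ 4 gives exactly h = [27556/5759, 2072/443, 25208/5759, 28876/5759, 0, 20524/5759] (h[4] = 0 is the target).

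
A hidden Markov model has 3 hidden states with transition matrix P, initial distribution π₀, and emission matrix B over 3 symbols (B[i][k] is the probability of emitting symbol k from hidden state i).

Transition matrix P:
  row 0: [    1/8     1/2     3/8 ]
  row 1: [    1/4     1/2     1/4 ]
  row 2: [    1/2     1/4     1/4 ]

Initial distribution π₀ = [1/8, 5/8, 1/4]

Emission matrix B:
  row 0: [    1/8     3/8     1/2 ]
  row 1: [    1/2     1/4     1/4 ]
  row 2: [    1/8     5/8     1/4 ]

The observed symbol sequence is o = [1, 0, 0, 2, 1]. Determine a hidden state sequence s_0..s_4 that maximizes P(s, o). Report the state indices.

path = [1, 1, 1, 0, 2]

t=0: δ = [4.688e-02, 1.562e-01, 1.562e-01]  (obs o_0=1)
t=1: δ = [9.766e-03, 3.906e-02, 4.883e-03]  ψ = [2, 1, 1]  (obs o_1=0)
t=2: δ = [1.221e-03, 9.766e-03, 1.221e-03]  ψ = [1, 1, 1]  (obs o_2=0)
t=3: δ = [1.221e-03, 1.221e-03, 6.104e-04]  ψ = [1, 1, 1]  (obs o_3=2)
t=4: δ = [1.144e-04, 1.526e-04, 2.861e-04]  ψ = [1, 0, 0]  (obs o_4=1)
backtrack: best end state = 2; path = [1, 1, 1, 0, 2]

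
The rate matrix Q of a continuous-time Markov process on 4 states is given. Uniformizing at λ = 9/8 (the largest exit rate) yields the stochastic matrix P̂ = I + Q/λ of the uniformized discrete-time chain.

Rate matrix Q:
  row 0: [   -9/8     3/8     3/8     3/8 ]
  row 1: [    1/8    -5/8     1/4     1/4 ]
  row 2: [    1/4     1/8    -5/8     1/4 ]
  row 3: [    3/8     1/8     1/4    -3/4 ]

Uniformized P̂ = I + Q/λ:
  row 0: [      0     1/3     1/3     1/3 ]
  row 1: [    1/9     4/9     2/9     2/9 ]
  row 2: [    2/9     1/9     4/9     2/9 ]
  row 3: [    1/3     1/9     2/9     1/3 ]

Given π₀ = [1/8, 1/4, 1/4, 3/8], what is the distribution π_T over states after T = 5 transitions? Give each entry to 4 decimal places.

π = [0.1859, 0.2287, 0.3122, 0.2732]

t=0: π = [0.1250, 0.2500, 0.2500, 0.3750]
t=1: π = [0.2083, 0.2222, 0.2917, 0.2778]
t=2: π = [0.1821, 0.2315, 0.3102, 0.2762]
t=3: π = [0.1867, 0.2287, 0.3114, 0.2731]
t=4: π = [0.1857, 0.2289, 0.3122, 0.2733]
t=5: π = [0.1859, 0.2287, 0.3122, 0.2732]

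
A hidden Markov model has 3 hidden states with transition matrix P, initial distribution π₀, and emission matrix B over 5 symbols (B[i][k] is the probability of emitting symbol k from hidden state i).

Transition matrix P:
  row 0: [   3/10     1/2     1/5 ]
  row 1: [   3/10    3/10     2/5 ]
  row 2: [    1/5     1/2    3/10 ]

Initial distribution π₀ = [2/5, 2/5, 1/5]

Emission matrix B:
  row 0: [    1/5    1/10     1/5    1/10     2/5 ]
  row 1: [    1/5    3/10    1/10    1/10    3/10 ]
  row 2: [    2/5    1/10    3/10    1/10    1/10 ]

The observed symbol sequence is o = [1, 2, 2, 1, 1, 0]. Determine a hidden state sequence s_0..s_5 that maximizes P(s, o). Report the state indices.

path = [1, 2, 2, 1, 1, 2]

t=0: δ = [4.000e-02, 1.200e-01, 2.000e-02]  (obs o_0=1)
t=1: δ = [7.200e-03, 3.600e-03, 1.440e-02]  ψ = [1, 1, 1]  (obs o_1=2)
t=2: δ = [5.760e-04, 7.200e-04, 1.296e-03]  ψ = [2, 2, 2]  (obs o_2=2)
t=3: δ = [2.592e-05, 1.944e-04, 3.888e-05]  ψ = [2, 2, 2]  (obs o_3=1)
t=4: δ = [5.832e-06, 1.750e-05, 7.776e-06]  ψ = [1, 1, 1]  (obs o_4=1)
t=5: δ = [1.050e-06, 1.050e-06, 2.799e-06]  ψ = [1, 1, 1]  (obs o_5=0)
backtrack: best end state = 2; path = [1, 2, 2, 1, 1, 2]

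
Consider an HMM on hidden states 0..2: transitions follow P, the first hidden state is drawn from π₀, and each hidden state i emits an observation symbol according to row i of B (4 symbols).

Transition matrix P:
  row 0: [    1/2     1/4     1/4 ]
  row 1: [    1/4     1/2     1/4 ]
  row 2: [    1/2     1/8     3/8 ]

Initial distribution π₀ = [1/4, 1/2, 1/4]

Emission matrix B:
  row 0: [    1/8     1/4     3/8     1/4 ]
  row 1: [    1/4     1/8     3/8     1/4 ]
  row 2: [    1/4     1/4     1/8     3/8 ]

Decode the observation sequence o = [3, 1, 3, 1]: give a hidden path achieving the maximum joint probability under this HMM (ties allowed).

t=0: δ = [6.250e-02, 1.250e-01, 9.375e-02]  (obs o_0=3)
t=1: δ = [1.172e-02, 7.812e-03, 8.789e-03]  ψ = [2, 1, 2]  (obs o_1=1)
t=2: δ = [1.465e-03, 9.766e-04, 1.236e-03]  ψ = [0, 1, 2]  (obs o_2=3)
t=3: δ = [1.831e-04, 6.104e-05, 1.159e-04]  ψ = [0, 1, 2]  (obs o_3=1)
backtrack: best end state = 0; path = [2, 0, 0, 0]

path = [2, 0, 0, 0]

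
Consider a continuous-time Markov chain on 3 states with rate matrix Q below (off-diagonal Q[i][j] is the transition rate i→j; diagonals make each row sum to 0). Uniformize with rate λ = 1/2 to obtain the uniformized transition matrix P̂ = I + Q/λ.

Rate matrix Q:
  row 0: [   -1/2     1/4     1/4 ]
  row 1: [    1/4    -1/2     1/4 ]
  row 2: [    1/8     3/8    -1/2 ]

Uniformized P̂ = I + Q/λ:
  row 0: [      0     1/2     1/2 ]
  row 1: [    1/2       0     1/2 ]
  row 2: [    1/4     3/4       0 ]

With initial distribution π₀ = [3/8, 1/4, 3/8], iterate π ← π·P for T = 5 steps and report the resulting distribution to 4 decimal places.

π = [0.2715, 0.3965, 0.3320]

t=0: π = [0.3750, 0.2500, 0.3750]
t=1: π = [0.2188, 0.4688, 0.3125]
t=2: π = [0.3125, 0.3438, 0.3438]
t=3: π = [0.2578, 0.4141, 0.3281]
t=4: π = [0.2891, 0.3750, 0.3359]
t=5: π = [0.2715, 0.3965, 0.3320]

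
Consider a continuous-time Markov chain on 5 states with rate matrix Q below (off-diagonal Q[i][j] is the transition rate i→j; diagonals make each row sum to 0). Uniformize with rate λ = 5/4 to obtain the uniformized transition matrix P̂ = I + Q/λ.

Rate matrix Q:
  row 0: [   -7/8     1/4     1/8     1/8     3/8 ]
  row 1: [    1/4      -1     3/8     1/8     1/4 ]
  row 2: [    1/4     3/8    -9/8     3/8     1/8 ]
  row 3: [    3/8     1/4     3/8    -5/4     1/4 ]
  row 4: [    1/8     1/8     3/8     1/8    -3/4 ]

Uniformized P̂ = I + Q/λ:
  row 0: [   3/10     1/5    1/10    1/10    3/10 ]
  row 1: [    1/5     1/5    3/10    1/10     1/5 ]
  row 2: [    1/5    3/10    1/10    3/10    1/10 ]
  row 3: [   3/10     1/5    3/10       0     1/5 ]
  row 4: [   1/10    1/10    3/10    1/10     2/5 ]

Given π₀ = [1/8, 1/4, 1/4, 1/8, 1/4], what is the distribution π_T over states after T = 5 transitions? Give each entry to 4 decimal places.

t=0: π = [0.1250, 0.2500, 0.2500, 0.1250, 0.2500]
t=1: π = [0.2000, 0.2000, 0.2250, 0.1375, 0.2375]
t=2: π = [0.2100, 0.1988, 0.2150, 0.1313, 0.2450]
t=3: π = [0.2096, 0.1970, 0.2150, 0.1299, 0.2485]
t=4: π = [0.2091, 0.1967, 0.2151, 0.1300, 0.2492]
t=5: π = [0.2090, 0.1966, 0.2152, 0.1300, 0.2492]

π = [0.2090, 0.1966, 0.2152, 0.1300, 0.2492]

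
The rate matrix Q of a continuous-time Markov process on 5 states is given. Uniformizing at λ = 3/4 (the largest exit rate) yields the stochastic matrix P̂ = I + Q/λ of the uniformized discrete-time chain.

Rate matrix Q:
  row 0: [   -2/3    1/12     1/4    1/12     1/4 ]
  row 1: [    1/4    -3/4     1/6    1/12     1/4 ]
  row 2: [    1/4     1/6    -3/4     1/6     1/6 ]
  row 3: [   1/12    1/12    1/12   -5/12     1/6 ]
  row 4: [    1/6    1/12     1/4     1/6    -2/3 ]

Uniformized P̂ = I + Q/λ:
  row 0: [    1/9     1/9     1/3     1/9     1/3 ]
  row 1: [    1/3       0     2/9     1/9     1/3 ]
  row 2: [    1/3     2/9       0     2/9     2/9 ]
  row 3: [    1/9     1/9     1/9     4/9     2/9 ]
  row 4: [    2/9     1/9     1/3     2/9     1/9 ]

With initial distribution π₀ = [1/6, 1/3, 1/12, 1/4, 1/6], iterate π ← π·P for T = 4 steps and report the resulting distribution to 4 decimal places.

π = [0.2079, 0.1199, 0.2009, 0.2386, 0.2328]

t=0: π = [0.1667, 0.3333, 0.0833, 0.2500, 0.1667]
t=1: π = [0.2222, 0.0833, 0.2130, 0.2222, 0.2593]
t=2: π = [0.2058, 0.1255, 0.2037, 0.2377, 0.2274]
t=3: π = [0.2095, 0.1198, 0.1987, 0.2382, 0.2338]
t=4: π = [0.2079, 0.1199, 0.2009, 0.2386, 0.2328]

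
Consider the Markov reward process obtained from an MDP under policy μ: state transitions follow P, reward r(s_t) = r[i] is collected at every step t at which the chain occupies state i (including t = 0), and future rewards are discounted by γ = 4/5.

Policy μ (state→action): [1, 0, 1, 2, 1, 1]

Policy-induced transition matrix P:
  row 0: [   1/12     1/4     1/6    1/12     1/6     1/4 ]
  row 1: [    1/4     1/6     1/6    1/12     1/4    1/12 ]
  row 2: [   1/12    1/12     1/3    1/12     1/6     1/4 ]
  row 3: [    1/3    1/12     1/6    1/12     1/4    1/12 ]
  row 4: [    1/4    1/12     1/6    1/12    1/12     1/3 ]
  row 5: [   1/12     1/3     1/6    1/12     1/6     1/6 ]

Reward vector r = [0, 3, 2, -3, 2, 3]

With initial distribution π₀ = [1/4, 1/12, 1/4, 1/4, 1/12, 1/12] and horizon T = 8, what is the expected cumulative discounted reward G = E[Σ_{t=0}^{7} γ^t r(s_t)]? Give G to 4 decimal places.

G = 5.5578

t=0: π = [0.2500, 0.0833, 0.2500, 0.2500, 0.0833, 0.0833], E[r] = 0.4167, γ^t·E[r] = 0.416667, running G = 0.416667
t=1: π = [0.1736, 0.1528, 0.2083, 0.0833, 0.1875, 0.1944], E[r] = 1.5833, γ^t·E[r] = 1.266667, running G = 1.683333
t=2: π = [0.1609, 0.1736, 0.2014, 0.0833, 0.1707, 0.2101], E[r] = 1.6453, γ^t·E[r] = 1.052963, running G = 2.736296
t=3: π = [0.1616, 0.1771, 0.2002, 0.0833, 0.1739, 0.2039], E[r] = 1.6413, γ^t·E[r] = 0.840321, running G = 3.576617
t=4: π = [0.1627, 0.1760, 0.2000, 0.0833, 0.1739, 0.2041], E[r] = 1.6381, γ^t·E[r] = 0.670960, running G = 4.247577
t=5: π = [0.1625, 0.1761, 0.2000, 0.0833, 0.1738, 0.2043], E[r] = 1.6388, γ^t·E[r] = 0.536991, running G = 4.784568
t=6: π = [0.1625, 0.1762, 0.2000, 0.0833, 0.1738, 0.2042], E[r] = 1.6387, γ^t·E[r] = 0.429584, running G = 5.214152
t=7: π = [0.1625, 0.1761, 0.2000, 0.0833, 0.1738, 0.2042], E[r] = 1.6387, γ^t·E[r] = 0.343663, running G = 5.557815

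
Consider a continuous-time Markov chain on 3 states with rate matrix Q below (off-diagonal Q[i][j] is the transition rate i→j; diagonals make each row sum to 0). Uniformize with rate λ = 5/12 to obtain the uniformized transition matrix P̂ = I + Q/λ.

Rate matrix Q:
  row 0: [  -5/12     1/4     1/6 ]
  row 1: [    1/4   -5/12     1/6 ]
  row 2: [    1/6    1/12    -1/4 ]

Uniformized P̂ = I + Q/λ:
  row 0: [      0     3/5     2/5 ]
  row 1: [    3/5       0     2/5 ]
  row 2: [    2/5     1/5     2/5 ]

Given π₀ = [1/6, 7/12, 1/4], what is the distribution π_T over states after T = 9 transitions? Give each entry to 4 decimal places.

π = [0.3271, 0.2729, 0.4000]

t=0: π = [0.1667, 0.5833, 0.2500]
t=1: π = [0.4500, 0.1500, 0.4000]
t=2: π = [0.2500, 0.3500, 0.4000]
t=3: π = [0.3700, 0.2300, 0.4000]
t=4: π = [0.2980, 0.3020, 0.4000]
t=5: π = [0.3412, 0.2588, 0.4000]
t=6: π = [0.3153, 0.2847, 0.4000]
t=7: π = [0.3308, 0.2692, 0.4000]
t=8: π = [0.3215, 0.2785, 0.4000]
t=9: π = [0.3271, 0.2729, 0.4000]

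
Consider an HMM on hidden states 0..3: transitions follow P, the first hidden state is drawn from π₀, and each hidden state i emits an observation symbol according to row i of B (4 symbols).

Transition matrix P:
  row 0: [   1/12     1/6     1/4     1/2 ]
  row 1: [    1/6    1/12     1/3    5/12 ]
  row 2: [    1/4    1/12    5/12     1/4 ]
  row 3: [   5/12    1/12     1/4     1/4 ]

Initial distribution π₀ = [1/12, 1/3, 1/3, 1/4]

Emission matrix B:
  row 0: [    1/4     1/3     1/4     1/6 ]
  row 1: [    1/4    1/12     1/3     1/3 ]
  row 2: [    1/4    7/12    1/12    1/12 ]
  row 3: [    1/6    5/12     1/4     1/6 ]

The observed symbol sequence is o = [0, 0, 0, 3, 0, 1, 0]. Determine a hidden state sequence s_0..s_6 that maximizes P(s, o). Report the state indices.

t=0: δ = [2.083e-02, 8.333e-02, 8.333e-02, 4.167e-02]  (obs o_0=0)
t=1: δ = [5.208e-03, 1.736e-03, 8.681e-03, 5.787e-03]  ψ = [2, 1, 2, 1]  (obs o_1=0)
t=2: δ = [6.028e-04, 2.170e-04, 9.042e-04, 4.340e-04]  ψ = [3, 0, 2, 0]  (obs o_2=0)
t=3: δ = [3.768e-05, 3.349e-05, 3.140e-05, 5.023e-05]  ψ = [2, 0, 2, 0]  (obs o_3=3)
t=4: δ = [5.233e-06, 1.570e-06, 3.270e-06, 3.140e-06]  ψ = [3, 0, 2, 0]  (obs o_4=0)
t=5: δ = [4.361e-07, 7.268e-08, 7.949e-07, 1.090e-06]  ψ = [3, 0, 2, 0]  (obs o_5=1)
t=6: δ = [1.136e-07, 2.271e-08, 8.280e-08, 4.542e-08]  ψ = [3, 3, 2, 3]  (obs o_6=0)
backtrack: best end state = 0; path = [1, 3, 0, 3, 0, 3, 0]

path = [1, 3, 0, 3, 0, 3, 0]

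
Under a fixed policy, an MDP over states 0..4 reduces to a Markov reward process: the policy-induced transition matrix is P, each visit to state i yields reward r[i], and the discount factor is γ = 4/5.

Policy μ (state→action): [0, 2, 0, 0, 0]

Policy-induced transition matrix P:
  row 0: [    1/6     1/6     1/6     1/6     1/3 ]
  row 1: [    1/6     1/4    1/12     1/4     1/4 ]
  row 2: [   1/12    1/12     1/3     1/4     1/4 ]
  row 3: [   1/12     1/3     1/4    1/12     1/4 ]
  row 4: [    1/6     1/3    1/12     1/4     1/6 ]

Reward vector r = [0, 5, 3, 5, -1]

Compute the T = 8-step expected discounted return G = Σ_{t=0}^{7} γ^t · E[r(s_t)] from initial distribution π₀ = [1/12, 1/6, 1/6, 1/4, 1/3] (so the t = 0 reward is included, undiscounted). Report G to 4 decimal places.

t=0: π = [0.0833, 0.1667, 0.1667, 0.2500, 0.3333], E[r] = 2.2500, γ^t·E[r] = 2.250000, running G = 2.250000
t=1: π = [0.1319, 0.2639, 0.1736, 0.2014, 0.2292], E[r] = 2.6181, γ^t·E[r] = 2.094444, running G = 4.344444
t=2: π = [0.1354, 0.2459, 0.1713, 0.2054, 0.2419], E[r] = 2.5289, γ^t·E[r] = 1.618519, running G = 5.962963
t=3: π = [0.1353, 0.2474, 0.1717, 0.2045, 0.2411], E[r] = 2.5335, γ^t·E[r] = 1.297160, running G = 7.260123
t=4: π = [0.1353, 0.2472, 0.1716, 0.2046, 0.2412], E[r] = 2.5331, γ^t·E[r] = 1.037564, running G = 8.297687
t=5: π = [0.1353, 0.2473, 0.1716, 0.2046, 0.2412], E[r] = 2.5331, γ^t·E[r] = 0.830056, running G = 9.127743
t=6: π = [0.1353, 0.2473, 0.1716, 0.2046, 0.2412], E[r] = 2.5331, γ^t·E[r] = 0.664045, running G = 9.791788
t=7: π = [0.1353, 0.2473, 0.1716, 0.2046, 0.2412], E[r] = 2.5331, γ^t·E[r] = 0.531236, running G = 10.323024

G = 10.3230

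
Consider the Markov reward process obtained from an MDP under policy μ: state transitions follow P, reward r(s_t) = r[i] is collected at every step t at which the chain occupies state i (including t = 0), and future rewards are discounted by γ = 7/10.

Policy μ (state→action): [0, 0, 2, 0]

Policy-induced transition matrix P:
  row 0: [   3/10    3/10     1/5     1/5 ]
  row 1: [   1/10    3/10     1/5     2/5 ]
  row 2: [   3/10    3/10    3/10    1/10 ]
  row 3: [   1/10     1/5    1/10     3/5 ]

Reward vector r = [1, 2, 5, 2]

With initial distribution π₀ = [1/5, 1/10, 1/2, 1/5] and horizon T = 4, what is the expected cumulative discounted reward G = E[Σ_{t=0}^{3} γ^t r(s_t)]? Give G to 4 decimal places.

G = 7.0077

t=0: π = [0.2000, 0.1000, 0.5000, 0.2000], E[r] = 3.3000, γ^t·E[r] = 3.300000, running G = 3.300000
t=1: π = [0.2400, 0.2800, 0.2300, 0.2500], E[r] = 2.4500, γ^t·E[r] = 1.715000, running G = 5.015000
t=2: π = [0.1940, 0.2750, 0.1980, 0.3330], E[r] = 2.4000, γ^t·E[r] = 1.176000, running G = 6.191000
t=3: π = [0.1784, 0.2667, 0.1865, 0.3684], E[r] = 2.3811, γ^t·E[r] = 0.816717, running G = 7.007717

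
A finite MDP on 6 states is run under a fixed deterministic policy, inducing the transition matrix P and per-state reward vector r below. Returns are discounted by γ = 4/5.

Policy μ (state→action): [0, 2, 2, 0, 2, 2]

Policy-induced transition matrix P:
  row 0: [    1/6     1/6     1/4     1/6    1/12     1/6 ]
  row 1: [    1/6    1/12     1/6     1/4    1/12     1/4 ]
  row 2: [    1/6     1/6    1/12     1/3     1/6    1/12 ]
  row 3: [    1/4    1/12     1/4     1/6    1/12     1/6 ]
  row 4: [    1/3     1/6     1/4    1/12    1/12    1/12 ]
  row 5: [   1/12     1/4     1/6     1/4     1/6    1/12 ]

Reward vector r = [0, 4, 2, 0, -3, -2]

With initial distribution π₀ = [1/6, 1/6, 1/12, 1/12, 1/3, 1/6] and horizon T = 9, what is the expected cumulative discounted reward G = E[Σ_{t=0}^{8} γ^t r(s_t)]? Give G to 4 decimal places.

t=0: π = [0.1667, 0.1667, 0.0833, 0.0833, 0.3333, 0.1667], E[r] = -0.5000, γ^t·E[r] = -0.500000, running G = -0.500000
t=1: π = [0.2153, 0.1597, 0.2083, 0.1806, 0.1042, 0.1319], E[r] = 0.4792, γ^t·E[r] = 0.383333, running G = -0.116667
t=2: π = [0.1881, 0.1493, 0.1910, 0.2170, 0.1117, 0.1429], E[r] = 0.3582, γ^t·E[r] = 0.229259, running G = 0.112593
t=3: π = [0.1915, 0.1481, 0.1938, 0.2135, 0.1112, 0.1420], E[r] = 0.3624, γ^t·E[r] = 0.185556, running G = 0.298148
t=4: π = [0.1912, 0.1484, 0.1935, 0.2139, 0.1113, 0.1418], E[r] = 0.3631, γ^t·E[r] = 0.148706, running G = 0.446854
t=5: π = [0.1912, 0.1483, 0.1936, 0.2138, 0.1113, 0.1418], E[r] = 0.3629, γ^t·E[r] = 0.118902, running G = 0.565756
t=6: π = [0.1912, 0.1483, 0.1936, 0.2138, 0.1113, 0.1418], E[r] = 0.3629, γ^t·E[r] = 0.095134, running G = 0.660890
t=7: π = [0.1912, 0.1483, 0.1936, 0.2138, 0.1113, 0.1418], E[r] = 0.3629, γ^t·E[r] = 0.076105, running G = 0.736995
t=8: π = [0.1912, 0.1483, 0.1936, 0.2138, 0.1113, 0.1418], E[r] = 0.3629, γ^t·E[r] = 0.060884, running G = 0.797880

G = 0.7979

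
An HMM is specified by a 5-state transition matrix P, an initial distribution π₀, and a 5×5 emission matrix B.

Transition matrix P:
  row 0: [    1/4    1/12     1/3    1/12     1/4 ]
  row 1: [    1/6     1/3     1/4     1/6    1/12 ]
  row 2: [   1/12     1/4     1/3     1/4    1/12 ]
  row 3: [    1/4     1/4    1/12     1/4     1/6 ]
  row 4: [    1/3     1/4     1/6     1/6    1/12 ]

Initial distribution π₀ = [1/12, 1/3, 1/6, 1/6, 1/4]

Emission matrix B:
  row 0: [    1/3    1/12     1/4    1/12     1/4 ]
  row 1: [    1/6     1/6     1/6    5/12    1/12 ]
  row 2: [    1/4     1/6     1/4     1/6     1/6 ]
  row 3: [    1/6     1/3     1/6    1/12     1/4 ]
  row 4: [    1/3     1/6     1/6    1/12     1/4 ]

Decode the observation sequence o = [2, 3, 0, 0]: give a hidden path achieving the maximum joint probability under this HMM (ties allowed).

t=0: δ = [2.083e-02, 5.556e-02, 4.167e-02, 2.778e-02, 4.167e-02]  (obs o_0=2)
t=1: δ = [1.157e-03, 7.716e-03, 2.315e-03, 8.681e-04, 4.340e-04]  ψ = [4, 1, 1, 2, 0]  (obs o_1=3)
t=2: δ = [4.287e-04, 4.287e-04, 4.823e-04, 2.143e-04, 2.143e-04]  ψ = [1, 1, 1, 1, 1]  (obs o_2=0)
t=3: δ = [3.572e-05, 2.381e-05, 4.019e-05, 2.009e-05, 3.572e-05]  ψ = [0, 1, 2, 2, 0]  (obs o_3=0)
backtrack: best end state = 2; path = [1, 1, 2, 2]

path = [1, 1, 2, 2]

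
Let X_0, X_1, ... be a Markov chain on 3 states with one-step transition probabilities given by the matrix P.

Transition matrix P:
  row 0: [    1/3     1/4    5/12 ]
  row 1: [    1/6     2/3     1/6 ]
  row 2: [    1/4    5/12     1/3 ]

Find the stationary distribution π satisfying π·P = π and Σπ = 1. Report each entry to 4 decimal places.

π = [0.2268, 0.5052, 0.2680]

Balance equations π_j = Σ_i π_i·P[i][j]:
  π_0 = 1/3·π_0 + 1/6·π_1 + 1/4·π_2
  π_1 = 1/4·π_0 + 2/3·π_1 + 5/12·π_2
  normalize: π_0 + π_1 + π_2 = 1
Solving the linear system gives exactly π = [22/97, 49/97, 26/97].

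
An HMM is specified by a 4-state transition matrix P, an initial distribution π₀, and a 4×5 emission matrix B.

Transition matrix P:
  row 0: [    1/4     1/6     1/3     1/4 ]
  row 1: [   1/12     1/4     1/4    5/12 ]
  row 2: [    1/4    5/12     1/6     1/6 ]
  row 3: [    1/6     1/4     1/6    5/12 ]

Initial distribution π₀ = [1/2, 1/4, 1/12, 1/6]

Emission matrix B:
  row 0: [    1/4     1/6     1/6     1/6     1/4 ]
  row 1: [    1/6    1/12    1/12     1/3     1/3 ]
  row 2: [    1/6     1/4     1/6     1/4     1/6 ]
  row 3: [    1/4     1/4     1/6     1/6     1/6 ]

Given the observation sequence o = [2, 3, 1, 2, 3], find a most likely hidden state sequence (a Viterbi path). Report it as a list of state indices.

path = [0, 1, 3, 3, 1]

t=0: δ = [8.333e-02, 2.083e-02, 1.389e-02, 2.778e-02]  (obs o_0=2)
t=1: δ = [3.472e-03, 4.630e-03, 6.944e-03, 3.472e-03]  ψ = [0, 0, 0, 0]  (obs o_1=3)
t=2: δ = [2.894e-04, 2.411e-04, 2.894e-04, 4.823e-04]  ψ = [2, 2, 0, 1]  (obs o_2=1)
t=3: δ = [1.340e-05, 1.005e-05, 1.608e-05, 3.349e-05]  ψ = [3, 2, 0, 3]  (obs o_3=2)
t=4: δ = [9.303e-07, 2.791e-06, 1.395e-06, 2.326e-06]  ψ = [3, 3, 3, 3]  (obs o_4=3)
backtrack: best end state = 1; path = [0, 1, 3, 3, 1]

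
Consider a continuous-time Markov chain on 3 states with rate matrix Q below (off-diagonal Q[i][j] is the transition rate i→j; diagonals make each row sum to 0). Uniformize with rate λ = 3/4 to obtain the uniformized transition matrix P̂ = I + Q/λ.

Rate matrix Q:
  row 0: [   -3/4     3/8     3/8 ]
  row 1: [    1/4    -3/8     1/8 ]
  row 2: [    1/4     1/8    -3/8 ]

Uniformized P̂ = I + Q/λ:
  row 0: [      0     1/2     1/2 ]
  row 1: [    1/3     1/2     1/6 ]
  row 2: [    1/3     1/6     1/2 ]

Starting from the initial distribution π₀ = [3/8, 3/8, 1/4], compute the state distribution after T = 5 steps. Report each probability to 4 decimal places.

t=0: π = [0.3750, 0.3750, 0.2500]
t=1: π = [0.2083, 0.4167, 0.3750]
t=2: π = [0.2639, 0.3750, 0.3611]
t=3: π = [0.2454, 0.3796, 0.3750]
t=4: π = [0.2515, 0.3750, 0.3735]
t=5: π = [0.2495, 0.3755, 0.3750]

π = [0.2495, 0.3755, 0.3750]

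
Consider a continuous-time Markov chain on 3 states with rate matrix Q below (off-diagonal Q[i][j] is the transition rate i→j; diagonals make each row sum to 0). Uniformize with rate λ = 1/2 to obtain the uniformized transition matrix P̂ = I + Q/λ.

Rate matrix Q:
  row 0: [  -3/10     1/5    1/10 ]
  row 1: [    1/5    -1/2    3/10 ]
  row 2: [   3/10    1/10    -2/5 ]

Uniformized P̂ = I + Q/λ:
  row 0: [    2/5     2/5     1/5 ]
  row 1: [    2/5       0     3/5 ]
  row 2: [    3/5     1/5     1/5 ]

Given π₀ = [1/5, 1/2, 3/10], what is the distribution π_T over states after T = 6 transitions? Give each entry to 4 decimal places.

t=0: π = [0.2000, 0.5000, 0.3000]
t=1: π = [0.4600, 0.1400, 0.4000]
t=2: π = [0.4800, 0.2640, 0.2560]
t=3: π = [0.4512, 0.2432, 0.3056]
t=4: π = [0.4611, 0.2416, 0.2973]
t=5: π = [0.4595, 0.2439, 0.2966]
t=6: π = [0.4593, 0.2431, 0.2976]

π = [0.4593, 0.2431, 0.2976]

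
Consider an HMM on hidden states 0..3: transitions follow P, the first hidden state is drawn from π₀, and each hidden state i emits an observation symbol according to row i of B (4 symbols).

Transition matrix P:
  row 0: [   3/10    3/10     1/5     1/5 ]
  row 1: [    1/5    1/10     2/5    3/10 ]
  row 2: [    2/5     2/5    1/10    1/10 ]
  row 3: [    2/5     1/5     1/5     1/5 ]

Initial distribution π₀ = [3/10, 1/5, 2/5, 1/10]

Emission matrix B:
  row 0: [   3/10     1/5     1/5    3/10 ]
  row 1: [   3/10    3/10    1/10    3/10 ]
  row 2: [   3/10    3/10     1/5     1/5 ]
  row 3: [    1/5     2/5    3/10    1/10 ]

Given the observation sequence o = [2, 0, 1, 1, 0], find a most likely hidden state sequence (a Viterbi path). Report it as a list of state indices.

t=0: δ = [6.000e-02, 2.000e-02, 8.000e-02, 3.000e-02]  (obs o_0=2)
t=1: δ = [9.600e-03, 9.600e-03, 3.600e-03, 2.400e-03]  ψ = [2, 2, 0, 0]  (obs o_1=0)
t=2: δ = [5.760e-04, 8.640e-04, 1.152e-03, 1.152e-03]  ψ = [0, 0, 1, 1]  (obs o_2=1)
t=3: δ = [9.216e-05, 1.382e-04, 1.037e-04, 1.037e-04]  ψ = [2, 2, 1, 1]  (obs o_3=1)
t=4: δ = [1.244e-05, 1.244e-05, 1.659e-05, 8.294e-06]  ψ = [2, 2, 1, 1]  (obs o_4=0)
backtrack: best end state = 2; path = [2, 1, 2, 1, 2]

path = [2, 1, 2, 1, 2]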